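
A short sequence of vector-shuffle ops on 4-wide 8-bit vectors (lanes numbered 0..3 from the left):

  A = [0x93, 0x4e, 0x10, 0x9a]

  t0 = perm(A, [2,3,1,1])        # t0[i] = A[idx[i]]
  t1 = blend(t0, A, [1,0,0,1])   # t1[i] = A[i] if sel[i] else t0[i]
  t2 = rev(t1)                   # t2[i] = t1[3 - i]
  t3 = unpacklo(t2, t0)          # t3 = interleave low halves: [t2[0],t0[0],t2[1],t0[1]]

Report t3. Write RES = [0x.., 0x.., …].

→ t0 |10|9a|4e|4e|
→ t1 |93|9a|4e|9a|
→ t2 |9a|4e|9a|93|
→ t3 |9a|10|4e|9a|

RES = [ 0x9a  0x10  0x4e  0x9a ]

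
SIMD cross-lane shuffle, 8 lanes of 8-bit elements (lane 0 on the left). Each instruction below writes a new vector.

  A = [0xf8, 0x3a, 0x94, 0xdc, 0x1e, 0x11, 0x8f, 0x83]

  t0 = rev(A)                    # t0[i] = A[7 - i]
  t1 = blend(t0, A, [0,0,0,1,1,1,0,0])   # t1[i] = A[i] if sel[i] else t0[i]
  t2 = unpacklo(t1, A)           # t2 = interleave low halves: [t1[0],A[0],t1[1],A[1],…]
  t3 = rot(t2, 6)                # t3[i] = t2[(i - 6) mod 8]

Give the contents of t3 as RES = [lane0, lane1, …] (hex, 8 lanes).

  t0: 83 8f 11 1e dc 94 3a f8
  t1: 83 8f 11 dc 1e 11 3a f8
  t2: 83 f8 8f 3a 11 94 dc dc
  t3: 8f 3a 11 94 dc dc 83 f8

RES = [0x8f, 0x3a, 0x11, 0x94, 0xdc, 0xdc, 0x83, 0xf8]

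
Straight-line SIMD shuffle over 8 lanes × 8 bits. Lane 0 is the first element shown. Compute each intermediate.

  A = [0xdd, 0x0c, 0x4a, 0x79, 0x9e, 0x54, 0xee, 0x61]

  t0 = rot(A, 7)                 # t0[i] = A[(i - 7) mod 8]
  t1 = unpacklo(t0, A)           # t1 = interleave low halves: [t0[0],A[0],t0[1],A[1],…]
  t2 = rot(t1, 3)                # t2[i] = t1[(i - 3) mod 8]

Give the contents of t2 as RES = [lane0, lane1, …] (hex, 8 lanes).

RES = [ 0x4a  0x9e  0x79  0x0c  0xdd  0x4a  0x0c  0x79 ]

t0 = [0x0c, 0x4a, 0x79, 0x9e, 0x54, 0xee, 0x61, 0xdd]
t1 = [0x0c, 0xdd, 0x4a, 0x0c, 0x79, 0x4a, 0x9e, 0x79]
t2 = [0x4a, 0x9e, 0x79, 0x0c, 0xdd, 0x4a, 0x0c, 0x79]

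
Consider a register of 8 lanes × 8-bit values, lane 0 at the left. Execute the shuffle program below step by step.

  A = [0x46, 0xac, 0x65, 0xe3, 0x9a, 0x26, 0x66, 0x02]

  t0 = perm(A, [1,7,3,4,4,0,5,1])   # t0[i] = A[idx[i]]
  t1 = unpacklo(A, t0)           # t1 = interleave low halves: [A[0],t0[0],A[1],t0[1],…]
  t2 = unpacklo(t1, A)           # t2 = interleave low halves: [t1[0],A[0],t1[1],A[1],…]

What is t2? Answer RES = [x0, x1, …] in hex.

  t0: ac 02 e3 9a 9a 46 26 ac
  t1: 46 ac ac 02 65 e3 e3 9a
  t2: 46 46 ac ac ac 65 02 e3

RES = [0x46, 0x46, 0xac, 0xac, 0xac, 0x65, 0x02, 0xe3]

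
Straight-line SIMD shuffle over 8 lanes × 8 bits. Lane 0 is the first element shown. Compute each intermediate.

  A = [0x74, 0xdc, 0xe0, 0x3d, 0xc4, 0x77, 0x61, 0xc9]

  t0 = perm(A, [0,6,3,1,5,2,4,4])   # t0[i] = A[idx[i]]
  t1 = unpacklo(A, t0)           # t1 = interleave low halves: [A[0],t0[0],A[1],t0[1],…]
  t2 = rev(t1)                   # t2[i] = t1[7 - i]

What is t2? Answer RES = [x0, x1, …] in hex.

t0 = [0x74, 0x61, 0x3d, 0xdc, 0x77, 0xe0, 0xc4, 0xc4]
t1 = [0x74, 0x74, 0xdc, 0x61, 0xe0, 0x3d, 0x3d, 0xdc]
t2 = [0xdc, 0x3d, 0x3d, 0xe0, 0x61, 0xdc, 0x74, 0x74]

RES = [ 0xdc  0x3d  0x3d  0xe0  0x61  0xdc  0x74  0x74 ]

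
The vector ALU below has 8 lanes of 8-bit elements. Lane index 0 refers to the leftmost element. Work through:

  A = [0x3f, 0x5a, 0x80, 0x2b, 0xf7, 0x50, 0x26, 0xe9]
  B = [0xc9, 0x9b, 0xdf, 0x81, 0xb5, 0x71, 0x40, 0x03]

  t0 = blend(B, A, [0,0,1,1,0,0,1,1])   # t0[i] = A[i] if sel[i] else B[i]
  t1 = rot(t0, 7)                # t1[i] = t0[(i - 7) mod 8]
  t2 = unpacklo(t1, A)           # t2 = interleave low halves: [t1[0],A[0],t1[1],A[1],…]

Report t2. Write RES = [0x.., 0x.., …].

RES = [ 0x9b  0x3f  0x80  0x5a  0x2b  0x80  0xb5  0x2b ]

→ t0 |c9|9b|80|2b|b5|71|26|e9|
→ t1 |9b|80|2b|b5|71|26|e9|c9|
→ t2 |9b|3f|80|5a|2b|80|b5|2b|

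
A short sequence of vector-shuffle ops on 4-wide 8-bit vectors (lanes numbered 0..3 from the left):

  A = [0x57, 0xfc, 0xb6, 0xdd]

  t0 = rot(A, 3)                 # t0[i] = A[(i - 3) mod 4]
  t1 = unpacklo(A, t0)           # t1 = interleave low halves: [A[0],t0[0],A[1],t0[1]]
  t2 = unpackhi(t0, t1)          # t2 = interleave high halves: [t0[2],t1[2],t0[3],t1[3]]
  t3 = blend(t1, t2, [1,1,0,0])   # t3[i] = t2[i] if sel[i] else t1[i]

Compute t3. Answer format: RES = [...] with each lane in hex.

RES = [ 0xdd  0xfc  0xfc  0xb6 ]

t0 = [0xfc, 0xb6, 0xdd, 0x57]
t1 = [0x57, 0xfc, 0xfc, 0xb6]
t2 = [0xdd, 0xfc, 0x57, 0xb6]
t3 = [0xdd, 0xfc, 0xfc, 0xb6]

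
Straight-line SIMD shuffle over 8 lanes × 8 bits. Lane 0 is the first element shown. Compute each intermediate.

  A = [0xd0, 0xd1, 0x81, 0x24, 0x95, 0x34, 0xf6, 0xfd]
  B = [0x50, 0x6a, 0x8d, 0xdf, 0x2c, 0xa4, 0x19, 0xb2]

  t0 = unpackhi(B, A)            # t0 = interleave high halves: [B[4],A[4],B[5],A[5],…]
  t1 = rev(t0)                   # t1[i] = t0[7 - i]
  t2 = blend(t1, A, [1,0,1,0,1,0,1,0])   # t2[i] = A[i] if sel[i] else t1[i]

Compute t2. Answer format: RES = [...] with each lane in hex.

t0 = [0x2c, 0x95, 0xa4, 0x34, 0x19, 0xf6, 0xb2, 0xfd]
t1 = [0xfd, 0xb2, 0xf6, 0x19, 0x34, 0xa4, 0x95, 0x2c]
t2 = [0xd0, 0xb2, 0x81, 0x19, 0x95, 0xa4, 0xf6, 0x2c]

RES = [ 0xd0  0xb2  0x81  0x19  0x95  0xa4  0xf6  0x2c ]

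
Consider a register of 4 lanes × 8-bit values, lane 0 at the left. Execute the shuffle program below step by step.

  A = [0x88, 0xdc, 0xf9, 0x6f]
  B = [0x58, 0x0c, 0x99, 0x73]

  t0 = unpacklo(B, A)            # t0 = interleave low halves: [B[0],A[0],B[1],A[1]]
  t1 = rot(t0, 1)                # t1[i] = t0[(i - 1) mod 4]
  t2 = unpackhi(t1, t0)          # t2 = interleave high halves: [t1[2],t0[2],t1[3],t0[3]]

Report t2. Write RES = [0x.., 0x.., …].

t0 = [0x58, 0x88, 0x0c, 0xdc]
t1 = [0xdc, 0x58, 0x88, 0x0c]
t2 = [0x88, 0x0c, 0x0c, 0xdc]

RES = [ 0x88  0x0c  0x0c  0xdc ]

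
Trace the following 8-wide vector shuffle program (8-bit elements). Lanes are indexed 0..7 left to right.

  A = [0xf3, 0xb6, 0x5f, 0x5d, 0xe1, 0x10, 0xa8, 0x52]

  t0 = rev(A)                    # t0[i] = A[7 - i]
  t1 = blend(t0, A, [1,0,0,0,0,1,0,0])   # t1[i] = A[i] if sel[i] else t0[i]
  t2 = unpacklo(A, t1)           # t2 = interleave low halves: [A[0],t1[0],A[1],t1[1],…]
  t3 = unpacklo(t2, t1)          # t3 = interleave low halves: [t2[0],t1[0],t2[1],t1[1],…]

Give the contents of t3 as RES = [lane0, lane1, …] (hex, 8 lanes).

t0 = [0x52, 0xa8, 0x10, 0xe1, 0x5d, 0x5f, 0xb6, 0xf3]
t1 = [0xf3, 0xa8, 0x10, 0xe1, 0x5d, 0x10, 0xb6, 0xf3]
t2 = [0xf3, 0xf3, 0xb6, 0xa8, 0x5f, 0x10, 0x5d, 0xe1]
t3 = [0xf3, 0xf3, 0xf3, 0xa8, 0xb6, 0x10, 0xa8, 0xe1]

RES = [ 0xf3  0xf3  0xf3  0xa8  0xb6  0x10  0xa8  0xe1 ]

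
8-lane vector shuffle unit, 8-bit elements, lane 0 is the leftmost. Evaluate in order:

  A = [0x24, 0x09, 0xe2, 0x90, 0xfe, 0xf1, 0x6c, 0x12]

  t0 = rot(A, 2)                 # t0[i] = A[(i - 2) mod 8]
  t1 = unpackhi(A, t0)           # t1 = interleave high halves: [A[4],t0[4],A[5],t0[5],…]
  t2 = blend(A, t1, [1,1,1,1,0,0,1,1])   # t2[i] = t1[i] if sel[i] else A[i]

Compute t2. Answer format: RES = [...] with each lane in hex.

RES = [0xfe, 0xe2, 0xf1, 0x90, 0xfe, 0xf1, 0x12, 0xf1]

→ t0 |6c|12|24|09|e2|90|fe|f1|
→ t1 |fe|e2|f1|90|6c|fe|12|f1|
→ t2 |fe|e2|f1|90|fe|f1|12|f1|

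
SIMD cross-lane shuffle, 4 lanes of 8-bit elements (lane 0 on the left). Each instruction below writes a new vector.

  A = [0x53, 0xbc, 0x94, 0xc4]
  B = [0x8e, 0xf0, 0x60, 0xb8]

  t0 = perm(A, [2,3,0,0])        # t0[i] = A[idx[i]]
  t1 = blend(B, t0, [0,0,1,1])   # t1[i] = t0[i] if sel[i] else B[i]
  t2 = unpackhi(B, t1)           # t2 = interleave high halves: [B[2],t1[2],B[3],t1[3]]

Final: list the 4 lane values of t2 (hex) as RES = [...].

RES = [ 0x60  0x53  0xb8  0x53 ]

t0 = [0x94, 0xc4, 0x53, 0x53]
t1 = [0x8e, 0xf0, 0x53, 0x53]
t2 = [0x60, 0x53, 0xb8, 0x53]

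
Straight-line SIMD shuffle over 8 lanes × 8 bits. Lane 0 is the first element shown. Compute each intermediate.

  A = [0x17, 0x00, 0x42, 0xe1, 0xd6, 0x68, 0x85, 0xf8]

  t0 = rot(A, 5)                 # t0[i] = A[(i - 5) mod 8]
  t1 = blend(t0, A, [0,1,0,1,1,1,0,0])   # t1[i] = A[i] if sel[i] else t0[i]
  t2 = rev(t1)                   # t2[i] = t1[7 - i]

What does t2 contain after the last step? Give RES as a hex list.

RES = [ 0x42  0x00  0x68  0xd6  0xe1  0x68  0x00  0xe1 ]

t0 = [0xe1, 0xd6, 0x68, 0x85, 0xf8, 0x17, 0x00, 0x42]
t1 = [0xe1, 0x00, 0x68, 0xe1, 0xd6, 0x68, 0x00, 0x42]
t2 = [0x42, 0x00, 0x68, 0xd6, 0xe1, 0x68, 0x00, 0xe1]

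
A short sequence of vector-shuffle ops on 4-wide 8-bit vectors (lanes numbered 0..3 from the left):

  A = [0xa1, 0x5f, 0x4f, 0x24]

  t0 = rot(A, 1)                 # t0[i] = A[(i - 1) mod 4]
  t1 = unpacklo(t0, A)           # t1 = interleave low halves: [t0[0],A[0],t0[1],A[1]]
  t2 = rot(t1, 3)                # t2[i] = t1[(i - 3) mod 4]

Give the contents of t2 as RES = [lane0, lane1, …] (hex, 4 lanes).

t0 = [0x24, 0xa1, 0x5f, 0x4f]
t1 = [0x24, 0xa1, 0xa1, 0x5f]
t2 = [0xa1, 0xa1, 0x5f, 0x24]

RES = [0xa1, 0xa1, 0x5f, 0x24]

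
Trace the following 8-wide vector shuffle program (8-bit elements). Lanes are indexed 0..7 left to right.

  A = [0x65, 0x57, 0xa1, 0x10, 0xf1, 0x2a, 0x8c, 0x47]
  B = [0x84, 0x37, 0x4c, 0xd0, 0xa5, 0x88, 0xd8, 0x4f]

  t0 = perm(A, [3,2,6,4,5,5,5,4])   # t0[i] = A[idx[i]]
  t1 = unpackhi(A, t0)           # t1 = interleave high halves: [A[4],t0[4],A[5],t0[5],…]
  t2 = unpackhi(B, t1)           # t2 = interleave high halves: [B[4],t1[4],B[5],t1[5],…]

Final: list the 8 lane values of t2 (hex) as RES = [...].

t0 = [0x10, 0xa1, 0x8c, 0xf1, 0x2a, 0x2a, 0x2a, 0xf1]
t1 = [0xf1, 0x2a, 0x2a, 0x2a, 0x8c, 0x2a, 0x47, 0xf1]
t2 = [0xa5, 0x8c, 0x88, 0x2a, 0xd8, 0x47, 0x4f, 0xf1]

RES = [0xa5, 0x8c, 0x88, 0x2a, 0xd8, 0x47, 0x4f, 0xf1]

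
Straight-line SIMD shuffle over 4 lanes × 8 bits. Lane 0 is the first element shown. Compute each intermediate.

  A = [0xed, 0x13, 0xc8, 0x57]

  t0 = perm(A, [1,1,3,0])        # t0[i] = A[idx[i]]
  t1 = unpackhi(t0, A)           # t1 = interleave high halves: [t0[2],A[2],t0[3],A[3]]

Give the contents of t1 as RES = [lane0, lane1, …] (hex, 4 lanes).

→ t0 |13|13|57|ed|
→ t1 |57|c8|ed|57|

RES = [0x57, 0xc8, 0xed, 0x57]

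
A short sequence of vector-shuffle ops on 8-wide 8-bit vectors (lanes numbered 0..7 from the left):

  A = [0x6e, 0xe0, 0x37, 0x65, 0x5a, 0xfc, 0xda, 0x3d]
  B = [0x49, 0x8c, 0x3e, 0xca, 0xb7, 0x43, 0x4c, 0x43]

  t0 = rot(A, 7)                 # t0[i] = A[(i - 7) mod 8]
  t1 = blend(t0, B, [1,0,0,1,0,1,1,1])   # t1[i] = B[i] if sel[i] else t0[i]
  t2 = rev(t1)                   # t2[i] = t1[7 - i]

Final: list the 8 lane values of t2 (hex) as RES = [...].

t0 = [0xe0, 0x37, 0x65, 0x5a, 0xfc, 0xda, 0x3d, 0x6e]
t1 = [0x49, 0x37, 0x65, 0xca, 0xfc, 0x43, 0x4c, 0x43]
t2 = [0x43, 0x4c, 0x43, 0xfc, 0xca, 0x65, 0x37, 0x49]

RES = [0x43, 0x4c, 0x43, 0xfc, 0xca, 0x65, 0x37, 0x49]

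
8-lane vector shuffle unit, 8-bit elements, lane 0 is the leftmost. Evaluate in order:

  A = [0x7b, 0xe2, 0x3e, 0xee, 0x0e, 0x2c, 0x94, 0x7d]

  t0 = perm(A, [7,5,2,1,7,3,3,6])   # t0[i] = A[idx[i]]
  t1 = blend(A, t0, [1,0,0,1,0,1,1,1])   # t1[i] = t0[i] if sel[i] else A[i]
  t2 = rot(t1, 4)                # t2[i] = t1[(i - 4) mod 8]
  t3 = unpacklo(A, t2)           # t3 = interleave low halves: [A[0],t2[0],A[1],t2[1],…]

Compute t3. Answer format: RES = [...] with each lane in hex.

RES = [0x7b, 0x0e, 0xe2, 0xee, 0x3e, 0xee, 0xee, 0x94]

t0 = [0x7d, 0x2c, 0x3e, 0xe2, 0x7d, 0xee, 0xee, 0x94]
t1 = [0x7d, 0xe2, 0x3e, 0xe2, 0x0e, 0xee, 0xee, 0x94]
t2 = [0x0e, 0xee, 0xee, 0x94, 0x7d, 0xe2, 0x3e, 0xe2]
t3 = [0x7b, 0x0e, 0xe2, 0xee, 0x3e, 0xee, 0xee, 0x94]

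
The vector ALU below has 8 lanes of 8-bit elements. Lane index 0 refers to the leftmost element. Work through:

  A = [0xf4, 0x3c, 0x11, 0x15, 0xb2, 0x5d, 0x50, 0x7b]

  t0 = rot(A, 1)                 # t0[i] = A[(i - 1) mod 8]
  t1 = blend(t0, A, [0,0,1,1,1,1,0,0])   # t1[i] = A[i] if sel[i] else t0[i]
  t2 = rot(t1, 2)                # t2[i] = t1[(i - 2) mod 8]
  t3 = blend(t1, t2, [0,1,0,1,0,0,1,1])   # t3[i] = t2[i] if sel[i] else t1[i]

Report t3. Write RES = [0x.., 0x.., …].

→ t0 |7b|f4|3c|11|15|b2|5d|50|
→ t1 |7b|f4|11|15|b2|5d|5d|50|
→ t2 |5d|50|7b|f4|11|15|b2|5d|
→ t3 |7b|50|11|f4|b2|5d|b2|5d|

RES = [ 0x7b  0x50  0x11  0xf4  0xb2  0x5d  0xb2  0x5d ]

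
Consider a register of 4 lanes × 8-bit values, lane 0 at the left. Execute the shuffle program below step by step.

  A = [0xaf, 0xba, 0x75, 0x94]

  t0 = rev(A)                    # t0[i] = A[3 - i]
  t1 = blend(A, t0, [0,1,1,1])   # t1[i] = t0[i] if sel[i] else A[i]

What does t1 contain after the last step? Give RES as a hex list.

RES = [ 0xaf  0x75  0xba  0xaf ]

→ t0 |94|75|ba|af|
→ t1 |af|75|ba|af|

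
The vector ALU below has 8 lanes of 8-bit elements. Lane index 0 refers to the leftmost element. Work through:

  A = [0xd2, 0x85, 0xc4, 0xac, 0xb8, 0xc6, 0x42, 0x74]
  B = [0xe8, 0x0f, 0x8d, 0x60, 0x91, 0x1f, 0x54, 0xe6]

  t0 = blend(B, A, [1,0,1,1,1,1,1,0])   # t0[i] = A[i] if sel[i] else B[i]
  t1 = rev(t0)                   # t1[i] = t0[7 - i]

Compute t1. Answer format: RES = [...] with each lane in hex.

RES = [ 0xe6  0x42  0xc6  0xb8  0xac  0xc4  0x0f  0xd2 ]

t0 = [0xd2, 0x0f, 0xc4, 0xac, 0xb8, 0xc6, 0x42, 0xe6]
t1 = [0xe6, 0x42, 0xc6, 0xb8, 0xac, 0xc4, 0x0f, 0xd2]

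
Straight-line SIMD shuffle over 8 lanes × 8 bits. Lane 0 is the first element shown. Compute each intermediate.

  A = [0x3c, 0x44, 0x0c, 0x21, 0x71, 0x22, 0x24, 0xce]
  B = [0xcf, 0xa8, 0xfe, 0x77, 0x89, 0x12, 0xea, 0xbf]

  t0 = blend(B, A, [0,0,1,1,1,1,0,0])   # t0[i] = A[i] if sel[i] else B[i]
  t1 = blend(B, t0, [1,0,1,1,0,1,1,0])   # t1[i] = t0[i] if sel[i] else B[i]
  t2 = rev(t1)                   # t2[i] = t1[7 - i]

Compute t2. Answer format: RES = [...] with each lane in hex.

→ t0 |cf|a8|0c|21|71|22|ea|bf|
→ t1 |cf|a8|0c|21|89|22|ea|bf|
→ t2 |bf|ea|22|89|21|0c|a8|cf|

RES = [0xbf, 0xea, 0x22, 0x89, 0x21, 0x0c, 0xa8, 0xcf]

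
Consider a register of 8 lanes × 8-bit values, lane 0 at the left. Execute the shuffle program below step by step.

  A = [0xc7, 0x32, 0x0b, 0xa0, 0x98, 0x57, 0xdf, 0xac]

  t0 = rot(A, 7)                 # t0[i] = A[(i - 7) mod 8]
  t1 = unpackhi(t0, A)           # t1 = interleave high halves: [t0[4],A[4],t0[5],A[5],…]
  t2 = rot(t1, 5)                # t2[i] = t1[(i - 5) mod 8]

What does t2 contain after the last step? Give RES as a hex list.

RES = [0x57, 0xac, 0xdf, 0xc7, 0xac, 0x57, 0x98, 0xdf]

t0 = [0x32, 0x0b, 0xa0, 0x98, 0x57, 0xdf, 0xac, 0xc7]
t1 = [0x57, 0x98, 0xdf, 0x57, 0xac, 0xdf, 0xc7, 0xac]
t2 = [0x57, 0xac, 0xdf, 0xc7, 0xac, 0x57, 0x98, 0xdf]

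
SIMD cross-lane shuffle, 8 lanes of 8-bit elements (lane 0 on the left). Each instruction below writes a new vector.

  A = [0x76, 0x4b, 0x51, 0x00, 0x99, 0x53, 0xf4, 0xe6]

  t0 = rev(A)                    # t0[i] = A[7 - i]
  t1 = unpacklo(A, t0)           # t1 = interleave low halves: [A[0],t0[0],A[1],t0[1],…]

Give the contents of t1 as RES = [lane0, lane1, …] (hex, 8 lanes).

RES = [0x76, 0xe6, 0x4b, 0xf4, 0x51, 0x53, 0x00, 0x99]

→ t0 |e6|f4|53|99|00|51|4b|76|
→ t1 |76|e6|4b|f4|51|53|00|99|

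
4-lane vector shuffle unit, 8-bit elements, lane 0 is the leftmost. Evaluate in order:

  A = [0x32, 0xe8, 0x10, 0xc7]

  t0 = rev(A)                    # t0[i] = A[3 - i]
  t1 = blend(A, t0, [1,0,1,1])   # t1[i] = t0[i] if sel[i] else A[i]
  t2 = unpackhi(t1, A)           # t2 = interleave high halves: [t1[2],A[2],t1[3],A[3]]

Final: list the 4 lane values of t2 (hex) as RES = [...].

→ t0 |c7|10|e8|32|
→ t1 |c7|e8|e8|32|
→ t2 |e8|10|32|c7|

RES = [0xe8, 0x10, 0x32, 0xc7]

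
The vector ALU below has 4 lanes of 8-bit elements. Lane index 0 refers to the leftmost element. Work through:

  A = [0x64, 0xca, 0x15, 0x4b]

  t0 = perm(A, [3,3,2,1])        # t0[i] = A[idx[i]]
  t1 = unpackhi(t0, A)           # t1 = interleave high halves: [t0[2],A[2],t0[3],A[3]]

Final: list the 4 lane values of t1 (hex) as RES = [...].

RES = [0x15, 0x15, 0xca, 0x4b]

t0 = [0x4b, 0x4b, 0x15, 0xca]
t1 = [0x15, 0x15, 0xca, 0x4b]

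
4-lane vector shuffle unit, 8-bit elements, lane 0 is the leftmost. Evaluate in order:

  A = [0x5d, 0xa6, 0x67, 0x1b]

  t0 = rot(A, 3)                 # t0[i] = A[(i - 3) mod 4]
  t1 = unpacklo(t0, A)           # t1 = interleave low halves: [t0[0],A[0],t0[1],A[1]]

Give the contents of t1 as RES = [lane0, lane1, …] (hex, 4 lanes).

→ t0 |a6|67|1b|5d|
→ t1 |a6|5d|67|a6|

RES = [0xa6, 0x5d, 0x67, 0xa6]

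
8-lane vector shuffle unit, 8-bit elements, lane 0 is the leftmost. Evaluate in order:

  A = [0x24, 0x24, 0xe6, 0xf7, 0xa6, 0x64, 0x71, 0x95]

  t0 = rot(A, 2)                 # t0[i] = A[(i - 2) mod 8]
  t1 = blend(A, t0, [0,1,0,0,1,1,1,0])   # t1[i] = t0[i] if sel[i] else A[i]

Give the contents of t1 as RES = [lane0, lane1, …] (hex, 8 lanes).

RES = [0x24, 0x95, 0xe6, 0xf7, 0xe6, 0xf7, 0xa6, 0x95]

→ t0 |71|95|24|24|e6|f7|a6|64|
→ t1 |24|95|e6|f7|e6|f7|a6|95|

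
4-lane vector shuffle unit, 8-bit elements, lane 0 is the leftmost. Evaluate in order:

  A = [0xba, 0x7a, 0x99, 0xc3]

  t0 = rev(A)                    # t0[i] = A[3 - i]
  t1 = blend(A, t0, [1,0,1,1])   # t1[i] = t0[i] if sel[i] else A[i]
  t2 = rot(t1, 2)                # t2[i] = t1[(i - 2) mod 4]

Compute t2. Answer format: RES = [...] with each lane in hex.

RES = [ 0x7a  0xba  0xc3  0x7a ]

→ t0 |c3|99|7a|ba|
→ t1 |c3|7a|7a|ba|
→ t2 |7a|ba|c3|7a|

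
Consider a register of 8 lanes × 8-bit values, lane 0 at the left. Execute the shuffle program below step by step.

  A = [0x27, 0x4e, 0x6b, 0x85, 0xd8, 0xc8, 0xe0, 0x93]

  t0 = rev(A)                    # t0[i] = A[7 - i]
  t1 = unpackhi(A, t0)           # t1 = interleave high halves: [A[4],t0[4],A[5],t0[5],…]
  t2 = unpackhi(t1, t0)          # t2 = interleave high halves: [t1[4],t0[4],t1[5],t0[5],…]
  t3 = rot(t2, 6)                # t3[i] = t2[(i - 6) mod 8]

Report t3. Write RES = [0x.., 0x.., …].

RES = [ 0x4e  0x6b  0x93  0x4e  0x27  0x27  0xe0  0x85 ]

t0 = [0x93, 0xe0, 0xc8, 0xd8, 0x85, 0x6b, 0x4e, 0x27]
t1 = [0xd8, 0x85, 0xc8, 0x6b, 0xe0, 0x4e, 0x93, 0x27]
t2 = [0xe0, 0x85, 0x4e, 0x6b, 0x93, 0x4e, 0x27, 0x27]
t3 = [0x4e, 0x6b, 0x93, 0x4e, 0x27, 0x27, 0xe0, 0x85]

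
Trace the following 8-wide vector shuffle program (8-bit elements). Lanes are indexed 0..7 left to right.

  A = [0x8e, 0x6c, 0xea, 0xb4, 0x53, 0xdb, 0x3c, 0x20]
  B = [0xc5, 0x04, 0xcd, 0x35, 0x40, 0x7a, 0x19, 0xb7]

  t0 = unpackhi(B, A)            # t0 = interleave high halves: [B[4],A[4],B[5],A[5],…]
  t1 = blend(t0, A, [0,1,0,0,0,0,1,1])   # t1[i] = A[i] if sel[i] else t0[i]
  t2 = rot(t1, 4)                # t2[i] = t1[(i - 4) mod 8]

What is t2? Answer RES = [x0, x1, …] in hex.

RES = [ 0x19  0x3c  0x3c  0x20  0x40  0x6c  0x7a  0xdb ]

  t0: 40 53 7a db 19 3c b7 20
  t1: 40 6c 7a db 19 3c 3c 20
  t2: 19 3c 3c 20 40 6c 7a db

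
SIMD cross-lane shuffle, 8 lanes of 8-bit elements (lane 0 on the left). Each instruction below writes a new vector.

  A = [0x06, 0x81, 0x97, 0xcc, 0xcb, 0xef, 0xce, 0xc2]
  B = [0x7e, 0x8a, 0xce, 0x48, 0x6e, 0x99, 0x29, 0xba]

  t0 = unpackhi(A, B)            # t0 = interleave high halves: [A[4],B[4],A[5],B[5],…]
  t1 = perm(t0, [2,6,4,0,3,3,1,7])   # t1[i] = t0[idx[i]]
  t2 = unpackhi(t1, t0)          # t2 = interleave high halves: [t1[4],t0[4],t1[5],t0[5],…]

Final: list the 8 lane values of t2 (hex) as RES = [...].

RES = [ 0x99  0xce  0x99  0x29  0x6e  0xc2  0xba  0xba ]

→ t0 |cb|6e|ef|99|ce|29|c2|ba|
→ t1 |ef|c2|ce|cb|99|99|6e|ba|
→ t2 |99|ce|99|29|6e|c2|ba|ba|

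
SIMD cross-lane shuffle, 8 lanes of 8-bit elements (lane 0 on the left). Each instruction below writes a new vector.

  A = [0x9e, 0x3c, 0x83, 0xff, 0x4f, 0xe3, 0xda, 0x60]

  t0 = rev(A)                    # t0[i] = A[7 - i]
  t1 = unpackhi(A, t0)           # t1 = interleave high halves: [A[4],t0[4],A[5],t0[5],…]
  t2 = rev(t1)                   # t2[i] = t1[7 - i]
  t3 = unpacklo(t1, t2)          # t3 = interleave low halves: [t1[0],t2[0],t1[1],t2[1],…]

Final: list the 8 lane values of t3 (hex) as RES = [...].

  t0: 60 da e3 4f ff 83 3c 9e
  t1: 4f ff e3 83 da 3c 60 9e
  t2: 9e 60 3c da 83 e3 ff 4f
  t3: 4f 9e ff 60 e3 3c 83 da

RES = [ 0x4f  0x9e  0xff  0x60  0xe3  0x3c  0x83  0xda ]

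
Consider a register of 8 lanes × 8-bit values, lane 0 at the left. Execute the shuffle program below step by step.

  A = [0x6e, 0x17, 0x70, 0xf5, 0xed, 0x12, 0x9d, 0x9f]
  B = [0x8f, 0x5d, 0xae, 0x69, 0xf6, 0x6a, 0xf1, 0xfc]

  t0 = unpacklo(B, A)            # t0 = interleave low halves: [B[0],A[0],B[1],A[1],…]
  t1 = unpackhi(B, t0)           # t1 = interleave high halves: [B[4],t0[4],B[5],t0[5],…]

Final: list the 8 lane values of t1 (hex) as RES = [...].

RES = [ 0xf6  0xae  0x6a  0x70  0xf1  0x69  0xfc  0xf5 ]

→ t0 |8f|6e|5d|17|ae|70|69|f5|
→ t1 |f6|ae|6a|70|f1|69|fc|f5|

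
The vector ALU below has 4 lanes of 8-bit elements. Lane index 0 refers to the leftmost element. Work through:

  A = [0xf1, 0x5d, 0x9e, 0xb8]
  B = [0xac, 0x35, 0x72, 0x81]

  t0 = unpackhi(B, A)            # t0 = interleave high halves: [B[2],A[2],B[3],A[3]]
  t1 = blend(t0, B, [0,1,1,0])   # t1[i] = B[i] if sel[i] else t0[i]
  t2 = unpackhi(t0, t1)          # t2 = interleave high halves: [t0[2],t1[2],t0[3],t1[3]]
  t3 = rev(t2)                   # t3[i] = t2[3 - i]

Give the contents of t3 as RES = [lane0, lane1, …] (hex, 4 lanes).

→ t0 |72|9e|81|b8|
→ t1 |72|35|72|b8|
→ t2 |81|72|b8|b8|
→ t3 |b8|b8|72|81|

RES = [0xb8, 0xb8, 0x72, 0x81]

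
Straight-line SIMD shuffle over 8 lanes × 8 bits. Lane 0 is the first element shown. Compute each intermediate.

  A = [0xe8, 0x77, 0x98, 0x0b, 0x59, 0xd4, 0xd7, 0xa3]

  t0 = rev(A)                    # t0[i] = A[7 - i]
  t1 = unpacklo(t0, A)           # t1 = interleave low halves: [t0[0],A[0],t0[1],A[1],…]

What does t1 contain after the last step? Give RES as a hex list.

RES = [ 0xa3  0xe8  0xd7  0x77  0xd4  0x98  0x59  0x0b ]

→ t0 |a3|d7|d4|59|0b|98|77|e8|
→ t1 |a3|e8|d7|77|d4|98|59|0b|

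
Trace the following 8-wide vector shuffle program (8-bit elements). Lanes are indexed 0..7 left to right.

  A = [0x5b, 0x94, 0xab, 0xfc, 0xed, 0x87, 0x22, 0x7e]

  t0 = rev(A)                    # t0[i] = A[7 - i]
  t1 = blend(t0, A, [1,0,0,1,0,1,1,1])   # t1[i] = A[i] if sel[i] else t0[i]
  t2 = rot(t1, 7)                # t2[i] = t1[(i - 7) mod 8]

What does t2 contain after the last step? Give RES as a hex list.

RES = [ 0x22  0x87  0xfc  0xfc  0x87  0x22  0x7e  0x5b ]

→ t0 |7e|22|87|ed|fc|ab|94|5b|
→ t1 |5b|22|87|fc|fc|87|22|7e|
→ t2 |22|87|fc|fc|87|22|7e|5b|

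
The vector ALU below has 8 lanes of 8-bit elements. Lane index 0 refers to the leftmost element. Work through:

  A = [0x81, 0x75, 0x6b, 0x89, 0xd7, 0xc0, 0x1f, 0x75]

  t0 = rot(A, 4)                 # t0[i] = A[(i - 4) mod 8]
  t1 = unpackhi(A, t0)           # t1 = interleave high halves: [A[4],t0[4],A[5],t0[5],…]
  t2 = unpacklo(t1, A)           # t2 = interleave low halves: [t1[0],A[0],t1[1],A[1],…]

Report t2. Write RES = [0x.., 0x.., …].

RES = [0xd7, 0x81, 0x81, 0x75, 0xc0, 0x6b, 0x75, 0x89]

t0 = [0xd7, 0xc0, 0x1f, 0x75, 0x81, 0x75, 0x6b, 0x89]
t1 = [0xd7, 0x81, 0xc0, 0x75, 0x1f, 0x6b, 0x75, 0x89]
t2 = [0xd7, 0x81, 0x81, 0x75, 0xc0, 0x6b, 0x75, 0x89]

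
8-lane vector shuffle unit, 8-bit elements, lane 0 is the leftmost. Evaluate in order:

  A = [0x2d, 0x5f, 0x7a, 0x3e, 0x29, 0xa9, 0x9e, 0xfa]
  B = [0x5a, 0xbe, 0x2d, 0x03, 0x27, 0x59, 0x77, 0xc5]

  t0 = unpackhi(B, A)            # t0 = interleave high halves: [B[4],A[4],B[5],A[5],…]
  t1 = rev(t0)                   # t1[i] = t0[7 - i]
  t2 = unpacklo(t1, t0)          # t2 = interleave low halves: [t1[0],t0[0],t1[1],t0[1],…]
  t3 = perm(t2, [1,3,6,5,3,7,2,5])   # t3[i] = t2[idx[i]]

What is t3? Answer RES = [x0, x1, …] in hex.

RES = [ 0x27  0x29  0x77  0x59  0x29  0xa9  0xc5  0x59 ]

→ t0 |27|29|59|a9|77|9e|c5|fa|
→ t1 |fa|c5|9e|77|a9|59|29|27|
→ t2 |fa|27|c5|29|9e|59|77|a9|
→ t3 |27|29|77|59|29|a9|c5|59|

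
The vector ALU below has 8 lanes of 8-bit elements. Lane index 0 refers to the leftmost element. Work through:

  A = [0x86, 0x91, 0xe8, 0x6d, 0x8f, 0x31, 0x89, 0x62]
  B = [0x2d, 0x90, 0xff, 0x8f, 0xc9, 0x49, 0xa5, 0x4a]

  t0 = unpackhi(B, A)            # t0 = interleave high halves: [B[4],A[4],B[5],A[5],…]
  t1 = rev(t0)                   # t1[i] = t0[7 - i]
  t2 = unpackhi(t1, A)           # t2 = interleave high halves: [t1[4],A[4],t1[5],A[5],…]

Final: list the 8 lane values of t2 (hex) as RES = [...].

→ t0 |c9|8f|49|31|a5|89|4a|62|
→ t1 |62|4a|89|a5|31|49|8f|c9|
→ t2 |31|8f|49|31|8f|89|c9|62|

RES = [ 0x31  0x8f  0x49  0x31  0x8f  0x89  0xc9  0x62 ]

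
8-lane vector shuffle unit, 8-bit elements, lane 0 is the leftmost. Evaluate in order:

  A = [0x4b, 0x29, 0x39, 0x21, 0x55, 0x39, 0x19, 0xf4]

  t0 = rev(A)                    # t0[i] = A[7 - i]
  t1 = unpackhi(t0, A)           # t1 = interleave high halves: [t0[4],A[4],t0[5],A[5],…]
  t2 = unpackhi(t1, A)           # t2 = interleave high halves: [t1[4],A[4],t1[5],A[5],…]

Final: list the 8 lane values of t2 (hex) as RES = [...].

RES = [ 0x29  0x55  0x19  0x39  0x4b  0x19  0xf4  0xf4 ]

t0 = [0xf4, 0x19, 0x39, 0x55, 0x21, 0x39, 0x29, 0x4b]
t1 = [0x21, 0x55, 0x39, 0x39, 0x29, 0x19, 0x4b, 0xf4]
t2 = [0x29, 0x55, 0x19, 0x39, 0x4b, 0x19, 0xf4, 0xf4]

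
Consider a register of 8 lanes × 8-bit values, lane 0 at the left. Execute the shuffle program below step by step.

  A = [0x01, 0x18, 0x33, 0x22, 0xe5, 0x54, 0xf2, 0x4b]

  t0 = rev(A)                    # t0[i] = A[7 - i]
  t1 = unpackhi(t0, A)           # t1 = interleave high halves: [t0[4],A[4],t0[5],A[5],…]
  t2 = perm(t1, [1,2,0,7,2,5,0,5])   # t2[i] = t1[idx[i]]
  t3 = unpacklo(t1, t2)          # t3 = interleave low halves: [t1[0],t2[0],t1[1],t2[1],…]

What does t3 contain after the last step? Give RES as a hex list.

→ t0 |4b|f2|54|e5|22|33|18|01|
→ t1 |22|e5|33|54|18|f2|01|4b|
→ t2 |e5|33|22|4b|33|f2|22|f2|
→ t3 |22|e5|e5|33|33|22|54|4b|

RES = [ 0x22  0xe5  0xe5  0x33  0x33  0x22  0x54  0x4b ]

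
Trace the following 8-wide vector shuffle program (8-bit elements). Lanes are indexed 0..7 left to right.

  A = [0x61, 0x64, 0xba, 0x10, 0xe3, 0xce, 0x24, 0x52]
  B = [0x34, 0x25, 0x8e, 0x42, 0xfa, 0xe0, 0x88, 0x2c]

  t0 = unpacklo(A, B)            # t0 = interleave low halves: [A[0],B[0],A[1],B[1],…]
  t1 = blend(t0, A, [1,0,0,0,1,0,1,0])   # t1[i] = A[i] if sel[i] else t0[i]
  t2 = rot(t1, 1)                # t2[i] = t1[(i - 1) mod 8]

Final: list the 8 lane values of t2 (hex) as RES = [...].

t0 = [0x61, 0x34, 0x64, 0x25, 0xba, 0x8e, 0x10, 0x42]
t1 = [0x61, 0x34, 0x64, 0x25, 0xe3, 0x8e, 0x24, 0x42]
t2 = [0x42, 0x61, 0x34, 0x64, 0x25, 0xe3, 0x8e, 0x24]

RES = [ 0x42  0x61  0x34  0x64  0x25  0xe3  0x8e  0x24 ]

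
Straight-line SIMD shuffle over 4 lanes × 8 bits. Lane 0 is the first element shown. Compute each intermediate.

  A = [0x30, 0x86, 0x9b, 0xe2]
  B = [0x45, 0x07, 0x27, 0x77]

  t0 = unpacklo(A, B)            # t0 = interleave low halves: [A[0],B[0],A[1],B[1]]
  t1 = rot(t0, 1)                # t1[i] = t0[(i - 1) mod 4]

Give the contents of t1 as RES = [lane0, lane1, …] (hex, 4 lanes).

RES = [0x07, 0x30, 0x45, 0x86]

→ t0 |30|45|86|07|
→ t1 |07|30|45|86|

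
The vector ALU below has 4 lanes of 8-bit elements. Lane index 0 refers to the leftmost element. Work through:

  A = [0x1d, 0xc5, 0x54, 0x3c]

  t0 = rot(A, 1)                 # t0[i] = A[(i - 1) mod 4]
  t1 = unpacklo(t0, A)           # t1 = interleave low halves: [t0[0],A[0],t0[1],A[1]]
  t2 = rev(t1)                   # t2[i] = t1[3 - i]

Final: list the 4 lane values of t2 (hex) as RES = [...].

→ t0 |3c|1d|c5|54|
→ t1 |3c|1d|1d|c5|
→ t2 |c5|1d|1d|3c|

RES = [0xc5, 0x1d, 0x1d, 0x3c]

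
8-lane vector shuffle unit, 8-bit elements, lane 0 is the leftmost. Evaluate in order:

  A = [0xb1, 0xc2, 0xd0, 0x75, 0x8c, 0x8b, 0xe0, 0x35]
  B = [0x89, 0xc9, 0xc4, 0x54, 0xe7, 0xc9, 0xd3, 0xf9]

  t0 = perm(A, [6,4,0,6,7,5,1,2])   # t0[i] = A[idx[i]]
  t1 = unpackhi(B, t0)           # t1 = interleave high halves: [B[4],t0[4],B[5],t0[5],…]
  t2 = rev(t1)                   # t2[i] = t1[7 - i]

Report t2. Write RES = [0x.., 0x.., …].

t0 = [0xe0, 0x8c, 0xb1, 0xe0, 0x35, 0x8b, 0xc2, 0xd0]
t1 = [0xe7, 0x35, 0xc9, 0x8b, 0xd3, 0xc2, 0xf9, 0xd0]
t2 = [0xd0, 0xf9, 0xc2, 0xd3, 0x8b, 0xc9, 0x35, 0xe7]

RES = [0xd0, 0xf9, 0xc2, 0xd3, 0x8b, 0xc9, 0x35, 0xe7]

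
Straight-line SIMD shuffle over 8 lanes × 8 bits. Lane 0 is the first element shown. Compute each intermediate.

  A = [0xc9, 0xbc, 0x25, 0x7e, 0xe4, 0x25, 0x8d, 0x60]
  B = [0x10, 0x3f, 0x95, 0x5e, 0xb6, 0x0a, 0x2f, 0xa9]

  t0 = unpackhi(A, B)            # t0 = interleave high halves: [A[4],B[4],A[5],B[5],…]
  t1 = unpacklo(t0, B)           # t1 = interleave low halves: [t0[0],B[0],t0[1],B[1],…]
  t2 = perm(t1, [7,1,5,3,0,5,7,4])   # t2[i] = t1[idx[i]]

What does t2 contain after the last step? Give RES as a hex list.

RES = [0x5e, 0x10, 0x95, 0x3f, 0xe4, 0x95, 0x5e, 0x25]

→ t0 |e4|b6|25|0a|8d|2f|60|a9|
→ t1 |e4|10|b6|3f|25|95|0a|5e|
→ t2 |5e|10|95|3f|e4|95|5e|25|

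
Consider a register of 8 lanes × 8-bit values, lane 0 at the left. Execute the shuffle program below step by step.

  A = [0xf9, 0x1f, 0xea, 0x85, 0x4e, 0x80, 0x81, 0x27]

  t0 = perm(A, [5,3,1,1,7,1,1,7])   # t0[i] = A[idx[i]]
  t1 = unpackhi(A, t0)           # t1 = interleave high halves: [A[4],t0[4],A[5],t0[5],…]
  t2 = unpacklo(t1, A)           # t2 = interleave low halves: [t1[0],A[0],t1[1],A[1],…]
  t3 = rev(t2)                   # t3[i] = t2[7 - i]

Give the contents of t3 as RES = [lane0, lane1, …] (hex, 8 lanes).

RES = [ 0x85  0x1f  0xea  0x80  0x1f  0x27  0xf9  0x4e ]

t0 = [0x80, 0x85, 0x1f, 0x1f, 0x27, 0x1f, 0x1f, 0x27]
t1 = [0x4e, 0x27, 0x80, 0x1f, 0x81, 0x1f, 0x27, 0x27]
t2 = [0x4e, 0xf9, 0x27, 0x1f, 0x80, 0xea, 0x1f, 0x85]
t3 = [0x85, 0x1f, 0xea, 0x80, 0x1f, 0x27, 0xf9, 0x4e]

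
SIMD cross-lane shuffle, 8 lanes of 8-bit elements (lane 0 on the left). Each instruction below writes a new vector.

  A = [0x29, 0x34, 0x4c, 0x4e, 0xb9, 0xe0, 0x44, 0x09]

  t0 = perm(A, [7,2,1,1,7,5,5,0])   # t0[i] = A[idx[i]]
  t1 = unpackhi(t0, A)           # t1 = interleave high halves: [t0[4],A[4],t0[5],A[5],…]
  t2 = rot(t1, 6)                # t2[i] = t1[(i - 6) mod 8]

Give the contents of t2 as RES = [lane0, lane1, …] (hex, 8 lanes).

t0 = [0x09, 0x4c, 0x34, 0x34, 0x09, 0xe0, 0xe0, 0x29]
t1 = [0x09, 0xb9, 0xe0, 0xe0, 0xe0, 0x44, 0x29, 0x09]
t2 = [0xe0, 0xe0, 0xe0, 0x44, 0x29, 0x09, 0x09, 0xb9]

RES = [ 0xe0  0xe0  0xe0  0x44  0x29  0x09  0x09  0xb9 ]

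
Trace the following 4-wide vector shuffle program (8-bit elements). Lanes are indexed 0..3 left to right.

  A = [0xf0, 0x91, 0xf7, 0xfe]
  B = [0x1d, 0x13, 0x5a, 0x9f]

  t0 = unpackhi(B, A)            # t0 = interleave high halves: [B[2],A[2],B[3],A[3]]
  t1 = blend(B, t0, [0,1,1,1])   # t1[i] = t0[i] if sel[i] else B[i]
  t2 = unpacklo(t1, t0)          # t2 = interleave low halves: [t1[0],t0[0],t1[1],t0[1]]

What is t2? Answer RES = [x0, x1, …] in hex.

t0 = [0x5a, 0xf7, 0x9f, 0xfe]
t1 = [0x1d, 0xf7, 0x9f, 0xfe]
t2 = [0x1d, 0x5a, 0xf7, 0xf7]

RES = [ 0x1d  0x5a  0xf7  0xf7 ]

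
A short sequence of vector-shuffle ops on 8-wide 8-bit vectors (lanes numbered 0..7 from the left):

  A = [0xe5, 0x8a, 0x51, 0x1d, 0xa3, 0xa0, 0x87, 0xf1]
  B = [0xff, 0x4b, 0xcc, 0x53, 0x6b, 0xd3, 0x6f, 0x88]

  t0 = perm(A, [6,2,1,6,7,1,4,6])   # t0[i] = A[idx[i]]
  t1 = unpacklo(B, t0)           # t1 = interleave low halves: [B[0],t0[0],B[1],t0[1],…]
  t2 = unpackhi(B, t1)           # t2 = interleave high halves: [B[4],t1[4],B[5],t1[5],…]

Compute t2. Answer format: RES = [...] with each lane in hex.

  t0: 87 51 8a 87 f1 8a a3 87
  t1: ff 87 4b 51 cc 8a 53 87
  t2: 6b cc d3 8a 6f 53 88 87

RES = [ 0x6b  0xcc  0xd3  0x8a  0x6f  0x53  0x88  0x87 ]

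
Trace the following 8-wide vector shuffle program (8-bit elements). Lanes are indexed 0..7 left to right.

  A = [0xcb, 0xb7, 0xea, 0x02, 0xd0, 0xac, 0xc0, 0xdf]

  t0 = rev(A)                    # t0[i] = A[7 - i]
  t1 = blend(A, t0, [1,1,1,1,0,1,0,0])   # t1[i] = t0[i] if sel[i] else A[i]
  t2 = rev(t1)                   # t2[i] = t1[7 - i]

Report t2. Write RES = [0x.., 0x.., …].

RES = [ 0xdf  0xc0  0xea  0xd0  0xd0  0xac  0xc0  0xdf ]

  t0: df c0 ac d0 02 ea b7 cb
  t1: df c0 ac d0 d0 ea c0 df
  t2: df c0 ea d0 d0 ac c0 df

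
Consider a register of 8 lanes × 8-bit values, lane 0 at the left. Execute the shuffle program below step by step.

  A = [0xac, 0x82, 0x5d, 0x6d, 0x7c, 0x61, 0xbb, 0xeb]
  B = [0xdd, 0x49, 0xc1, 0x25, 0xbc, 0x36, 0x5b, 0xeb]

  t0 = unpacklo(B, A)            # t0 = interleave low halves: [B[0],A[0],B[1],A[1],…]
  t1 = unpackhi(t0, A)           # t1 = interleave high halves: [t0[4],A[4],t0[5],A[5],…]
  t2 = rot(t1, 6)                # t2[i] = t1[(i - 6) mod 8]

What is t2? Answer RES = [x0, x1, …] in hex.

RES = [0x5d, 0x61, 0x25, 0xbb, 0x6d, 0xeb, 0xc1, 0x7c]

t0 = [0xdd, 0xac, 0x49, 0x82, 0xc1, 0x5d, 0x25, 0x6d]
t1 = [0xc1, 0x7c, 0x5d, 0x61, 0x25, 0xbb, 0x6d, 0xeb]
t2 = [0x5d, 0x61, 0x25, 0xbb, 0x6d, 0xeb, 0xc1, 0x7c]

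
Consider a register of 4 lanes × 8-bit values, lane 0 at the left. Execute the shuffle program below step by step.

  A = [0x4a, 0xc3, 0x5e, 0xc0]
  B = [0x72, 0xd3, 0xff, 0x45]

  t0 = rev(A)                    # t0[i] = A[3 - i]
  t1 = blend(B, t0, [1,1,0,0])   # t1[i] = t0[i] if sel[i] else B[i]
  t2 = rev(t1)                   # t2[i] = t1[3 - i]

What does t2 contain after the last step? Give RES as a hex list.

RES = [0x45, 0xff, 0x5e, 0xc0]

  t0: c0 5e c3 4a
  t1: c0 5e ff 45
  t2: 45 ff 5e c0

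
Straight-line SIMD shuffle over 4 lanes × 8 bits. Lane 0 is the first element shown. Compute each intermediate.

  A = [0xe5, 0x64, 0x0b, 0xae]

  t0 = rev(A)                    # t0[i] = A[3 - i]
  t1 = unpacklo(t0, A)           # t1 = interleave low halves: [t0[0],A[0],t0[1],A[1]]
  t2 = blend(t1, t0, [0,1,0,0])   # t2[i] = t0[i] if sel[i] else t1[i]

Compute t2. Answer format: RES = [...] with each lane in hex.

RES = [ 0xae  0x0b  0x0b  0x64 ]

  t0: ae 0b 64 e5
  t1: ae e5 0b 64
  t2: ae 0b 0b 64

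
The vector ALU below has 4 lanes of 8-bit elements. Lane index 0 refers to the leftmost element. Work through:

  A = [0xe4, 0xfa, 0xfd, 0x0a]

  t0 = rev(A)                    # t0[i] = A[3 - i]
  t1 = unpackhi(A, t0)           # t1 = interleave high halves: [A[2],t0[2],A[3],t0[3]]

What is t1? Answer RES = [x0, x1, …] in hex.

RES = [0xfd, 0xfa, 0x0a, 0xe4]

t0 = [0x0a, 0xfd, 0xfa, 0xe4]
t1 = [0xfd, 0xfa, 0x0a, 0xe4]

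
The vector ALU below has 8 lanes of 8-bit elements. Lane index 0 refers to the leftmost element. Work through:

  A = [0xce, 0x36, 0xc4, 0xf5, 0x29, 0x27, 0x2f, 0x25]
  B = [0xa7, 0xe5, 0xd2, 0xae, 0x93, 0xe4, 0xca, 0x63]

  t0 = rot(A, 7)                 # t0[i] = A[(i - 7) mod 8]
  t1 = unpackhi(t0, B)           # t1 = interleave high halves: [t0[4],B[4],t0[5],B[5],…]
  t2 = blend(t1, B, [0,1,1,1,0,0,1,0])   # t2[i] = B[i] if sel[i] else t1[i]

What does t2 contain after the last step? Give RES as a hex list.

RES = [0x27, 0xe5, 0xd2, 0xae, 0x25, 0xca, 0xca, 0x63]

t0 = [0x36, 0xc4, 0xf5, 0x29, 0x27, 0x2f, 0x25, 0xce]
t1 = [0x27, 0x93, 0x2f, 0xe4, 0x25, 0xca, 0xce, 0x63]
t2 = [0x27, 0xe5, 0xd2, 0xae, 0x25, 0xca, 0xca, 0x63]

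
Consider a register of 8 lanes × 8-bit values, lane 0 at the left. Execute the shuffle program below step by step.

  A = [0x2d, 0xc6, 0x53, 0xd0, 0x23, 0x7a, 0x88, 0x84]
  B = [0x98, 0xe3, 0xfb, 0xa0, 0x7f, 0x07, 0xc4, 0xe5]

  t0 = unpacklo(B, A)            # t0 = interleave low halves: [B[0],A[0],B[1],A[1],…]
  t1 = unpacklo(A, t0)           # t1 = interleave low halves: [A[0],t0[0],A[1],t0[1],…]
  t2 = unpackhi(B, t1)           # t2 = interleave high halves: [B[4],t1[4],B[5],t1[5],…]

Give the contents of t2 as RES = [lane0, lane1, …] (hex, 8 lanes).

RES = [0x7f, 0x53, 0x07, 0xe3, 0xc4, 0xd0, 0xe5, 0xc6]

→ t0 |98|2d|e3|c6|fb|53|a0|d0|
→ t1 |2d|98|c6|2d|53|e3|d0|c6|
→ t2 |7f|53|07|e3|c4|d0|e5|c6|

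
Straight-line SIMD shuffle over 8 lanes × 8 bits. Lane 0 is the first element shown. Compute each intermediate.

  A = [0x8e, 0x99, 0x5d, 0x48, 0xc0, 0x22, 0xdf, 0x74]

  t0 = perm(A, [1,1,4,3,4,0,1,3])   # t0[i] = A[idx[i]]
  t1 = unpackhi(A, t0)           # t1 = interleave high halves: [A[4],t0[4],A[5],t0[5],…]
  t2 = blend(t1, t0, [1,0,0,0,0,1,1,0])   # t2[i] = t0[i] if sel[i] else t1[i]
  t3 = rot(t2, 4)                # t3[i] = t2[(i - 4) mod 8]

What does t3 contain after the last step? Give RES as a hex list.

t0 = [0x99, 0x99, 0xc0, 0x48, 0xc0, 0x8e, 0x99, 0x48]
t1 = [0xc0, 0xc0, 0x22, 0x8e, 0xdf, 0x99, 0x74, 0x48]
t2 = [0x99, 0xc0, 0x22, 0x8e, 0xdf, 0x8e, 0x99, 0x48]
t3 = [0xdf, 0x8e, 0x99, 0x48, 0x99, 0xc0, 0x22, 0x8e]

RES = [ 0xdf  0x8e  0x99  0x48  0x99  0xc0  0x22  0x8e ]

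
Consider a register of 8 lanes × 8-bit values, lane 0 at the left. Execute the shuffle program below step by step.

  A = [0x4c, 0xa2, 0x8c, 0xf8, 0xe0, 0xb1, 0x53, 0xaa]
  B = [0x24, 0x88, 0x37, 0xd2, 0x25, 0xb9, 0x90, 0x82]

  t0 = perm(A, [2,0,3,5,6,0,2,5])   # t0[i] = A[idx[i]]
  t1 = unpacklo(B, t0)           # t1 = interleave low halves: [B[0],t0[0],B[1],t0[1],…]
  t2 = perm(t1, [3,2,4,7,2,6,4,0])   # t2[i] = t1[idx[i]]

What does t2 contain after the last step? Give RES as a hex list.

  t0: 8c 4c f8 b1 53 4c 8c b1
  t1: 24 8c 88 4c 37 f8 d2 b1
  t2: 4c 88 37 b1 88 d2 37 24

RES = [0x4c, 0x88, 0x37, 0xb1, 0x88, 0xd2, 0x37, 0x24]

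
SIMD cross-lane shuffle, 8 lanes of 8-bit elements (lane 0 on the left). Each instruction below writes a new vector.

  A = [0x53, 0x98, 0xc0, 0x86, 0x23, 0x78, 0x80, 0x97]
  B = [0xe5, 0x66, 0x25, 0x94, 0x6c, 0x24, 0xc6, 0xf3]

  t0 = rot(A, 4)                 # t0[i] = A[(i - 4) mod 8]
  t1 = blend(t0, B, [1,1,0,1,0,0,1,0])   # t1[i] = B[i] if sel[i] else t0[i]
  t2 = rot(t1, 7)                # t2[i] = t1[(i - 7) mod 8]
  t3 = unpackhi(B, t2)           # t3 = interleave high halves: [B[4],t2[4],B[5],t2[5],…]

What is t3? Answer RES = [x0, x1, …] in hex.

RES = [ 0x6c  0x98  0x24  0xc6  0xc6  0x86  0xf3  0xe5 ]

t0 = [0x23, 0x78, 0x80, 0x97, 0x53, 0x98, 0xc0, 0x86]
t1 = [0xe5, 0x66, 0x80, 0x94, 0x53, 0x98, 0xc6, 0x86]
t2 = [0x66, 0x80, 0x94, 0x53, 0x98, 0xc6, 0x86, 0xe5]
t3 = [0x6c, 0x98, 0x24, 0xc6, 0xc6, 0x86, 0xf3, 0xe5]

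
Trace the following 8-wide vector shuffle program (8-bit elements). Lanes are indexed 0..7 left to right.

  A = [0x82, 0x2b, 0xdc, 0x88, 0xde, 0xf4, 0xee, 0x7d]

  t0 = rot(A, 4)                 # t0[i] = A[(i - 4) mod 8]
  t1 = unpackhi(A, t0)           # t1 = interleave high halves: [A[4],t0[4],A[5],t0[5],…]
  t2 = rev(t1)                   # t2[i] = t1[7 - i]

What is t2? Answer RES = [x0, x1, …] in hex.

→ t0 |de|f4|ee|7d|82|2b|dc|88|
→ t1 |de|82|f4|2b|ee|dc|7d|88|
→ t2 |88|7d|dc|ee|2b|f4|82|de|

RES = [0x88, 0x7d, 0xdc, 0xee, 0x2b, 0xf4, 0x82, 0xde]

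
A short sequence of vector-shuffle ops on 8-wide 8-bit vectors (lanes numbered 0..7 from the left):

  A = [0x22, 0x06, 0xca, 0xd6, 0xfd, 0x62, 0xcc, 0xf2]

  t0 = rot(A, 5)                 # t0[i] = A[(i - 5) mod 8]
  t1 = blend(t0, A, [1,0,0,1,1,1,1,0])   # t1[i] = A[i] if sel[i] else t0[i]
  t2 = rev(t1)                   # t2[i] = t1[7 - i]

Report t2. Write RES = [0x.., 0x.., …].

t0 = [0xd6, 0xfd, 0x62, 0xcc, 0xf2, 0x22, 0x06, 0xca]
t1 = [0x22, 0xfd, 0x62, 0xd6, 0xfd, 0x62, 0xcc, 0xca]
t2 = [0xca, 0xcc, 0x62, 0xfd, 0xd6, 0x62, 0xfd, 0x22]

RES = [0xca, 0xcc, 0x62, 0xfd, 0xd6, 0x62, 0xfd, 0x22]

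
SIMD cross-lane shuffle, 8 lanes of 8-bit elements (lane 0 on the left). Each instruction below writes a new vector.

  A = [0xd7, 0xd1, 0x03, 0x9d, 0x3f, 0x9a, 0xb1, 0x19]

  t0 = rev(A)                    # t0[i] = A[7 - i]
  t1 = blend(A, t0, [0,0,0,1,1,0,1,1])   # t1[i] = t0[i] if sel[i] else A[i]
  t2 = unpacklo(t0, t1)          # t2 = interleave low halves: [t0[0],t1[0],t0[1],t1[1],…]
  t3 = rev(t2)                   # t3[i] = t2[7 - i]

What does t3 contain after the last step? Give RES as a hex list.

RES = [ 0x3f  0x3f  0x03  0x9a  0xd1  0xb1  0xd7  0x19 ]

  t0: 19 b1 9a 3f 9d 03 d1 d7
  t1: d7 d1 03 3f 9d 9a d1 d7
  t2: 19 d7 b1 d1 9a 03 3f 3f
  t3: 3f 3f 03 9a d1 b1 d7 19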